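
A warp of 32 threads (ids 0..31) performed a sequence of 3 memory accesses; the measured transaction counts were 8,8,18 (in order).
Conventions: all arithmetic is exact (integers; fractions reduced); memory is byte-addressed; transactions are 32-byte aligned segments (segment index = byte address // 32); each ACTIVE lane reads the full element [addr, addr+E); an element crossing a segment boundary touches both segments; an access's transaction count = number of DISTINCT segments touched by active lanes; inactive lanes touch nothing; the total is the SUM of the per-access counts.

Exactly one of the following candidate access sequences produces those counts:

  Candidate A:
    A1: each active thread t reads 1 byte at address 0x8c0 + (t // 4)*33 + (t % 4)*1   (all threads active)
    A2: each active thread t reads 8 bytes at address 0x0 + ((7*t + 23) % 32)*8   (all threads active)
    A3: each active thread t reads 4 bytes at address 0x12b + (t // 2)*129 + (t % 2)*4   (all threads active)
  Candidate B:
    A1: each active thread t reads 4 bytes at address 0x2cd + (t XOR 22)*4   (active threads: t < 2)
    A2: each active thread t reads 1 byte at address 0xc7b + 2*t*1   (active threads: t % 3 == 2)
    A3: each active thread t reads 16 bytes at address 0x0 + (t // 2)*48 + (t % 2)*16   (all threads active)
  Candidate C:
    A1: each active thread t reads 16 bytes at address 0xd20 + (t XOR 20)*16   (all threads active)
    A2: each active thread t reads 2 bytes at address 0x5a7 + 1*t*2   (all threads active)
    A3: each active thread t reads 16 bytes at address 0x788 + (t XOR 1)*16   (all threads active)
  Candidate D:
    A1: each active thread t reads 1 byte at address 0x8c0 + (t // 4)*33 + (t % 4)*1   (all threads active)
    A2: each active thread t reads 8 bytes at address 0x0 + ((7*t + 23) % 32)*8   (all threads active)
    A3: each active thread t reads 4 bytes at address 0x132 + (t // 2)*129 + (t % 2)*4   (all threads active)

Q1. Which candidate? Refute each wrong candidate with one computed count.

B: A1 gives 1 transaction, not 8
C: A1 gives 16 transactions, not 8
D: A3 gives 23 transactions, not 18
A: all counts match (8,8,18)

Answer: A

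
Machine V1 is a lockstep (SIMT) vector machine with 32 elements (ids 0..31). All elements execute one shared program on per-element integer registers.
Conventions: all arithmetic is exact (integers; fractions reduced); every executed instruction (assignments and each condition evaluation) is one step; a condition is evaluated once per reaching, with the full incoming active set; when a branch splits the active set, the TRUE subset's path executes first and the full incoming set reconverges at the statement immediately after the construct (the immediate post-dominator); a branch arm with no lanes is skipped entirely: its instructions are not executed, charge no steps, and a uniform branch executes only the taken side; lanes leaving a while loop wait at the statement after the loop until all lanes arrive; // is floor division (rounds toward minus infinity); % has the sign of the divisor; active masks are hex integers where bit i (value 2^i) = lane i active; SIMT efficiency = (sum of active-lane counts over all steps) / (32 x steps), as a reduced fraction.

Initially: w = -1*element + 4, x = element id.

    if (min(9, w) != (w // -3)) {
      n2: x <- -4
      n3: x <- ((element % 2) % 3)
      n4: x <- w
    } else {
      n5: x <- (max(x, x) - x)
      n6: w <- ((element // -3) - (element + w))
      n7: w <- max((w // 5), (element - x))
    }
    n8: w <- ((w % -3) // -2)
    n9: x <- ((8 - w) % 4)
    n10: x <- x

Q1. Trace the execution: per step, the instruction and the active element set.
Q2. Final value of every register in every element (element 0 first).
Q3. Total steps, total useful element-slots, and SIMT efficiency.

step 0: eval (min(9, w) != (w // -3)) 0xffffffff
step 1: x <- -4                      0xffffffef
step 2: x <- ((element % 2) % 3)     0xffffffef
step 3: x <- w                       0xffffffef
step 4: x <- (max(x, x) - x)         0x00000010
step 5: w <- ((element // -3) - (element + w)) 0x00000010
step 6: w <- max((w // 5), (element - x)) 0x00000010
step 7: w <- ((w % -3) // -2)        0xffffffff
step 8: x <- ((8 - w) % 4)           0xffffffff
step 9: x <- x                       0xffffffff

Answer: 10 steps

w: 1,0,0,1,1,0,1,0,0,1,0,0,1,0,0,1,0,0,1,0,0,1,0,0,1,0,0,1,0,0,1,0
x: 3,0,0,3,3,0,3,0,0,3,0,0,3,0,0,3,0,0,3,0,0,3,0,0,3,0,0,3,0,0,3,0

steps = 10; useful = 224; efficiency = 224/320 = 7/10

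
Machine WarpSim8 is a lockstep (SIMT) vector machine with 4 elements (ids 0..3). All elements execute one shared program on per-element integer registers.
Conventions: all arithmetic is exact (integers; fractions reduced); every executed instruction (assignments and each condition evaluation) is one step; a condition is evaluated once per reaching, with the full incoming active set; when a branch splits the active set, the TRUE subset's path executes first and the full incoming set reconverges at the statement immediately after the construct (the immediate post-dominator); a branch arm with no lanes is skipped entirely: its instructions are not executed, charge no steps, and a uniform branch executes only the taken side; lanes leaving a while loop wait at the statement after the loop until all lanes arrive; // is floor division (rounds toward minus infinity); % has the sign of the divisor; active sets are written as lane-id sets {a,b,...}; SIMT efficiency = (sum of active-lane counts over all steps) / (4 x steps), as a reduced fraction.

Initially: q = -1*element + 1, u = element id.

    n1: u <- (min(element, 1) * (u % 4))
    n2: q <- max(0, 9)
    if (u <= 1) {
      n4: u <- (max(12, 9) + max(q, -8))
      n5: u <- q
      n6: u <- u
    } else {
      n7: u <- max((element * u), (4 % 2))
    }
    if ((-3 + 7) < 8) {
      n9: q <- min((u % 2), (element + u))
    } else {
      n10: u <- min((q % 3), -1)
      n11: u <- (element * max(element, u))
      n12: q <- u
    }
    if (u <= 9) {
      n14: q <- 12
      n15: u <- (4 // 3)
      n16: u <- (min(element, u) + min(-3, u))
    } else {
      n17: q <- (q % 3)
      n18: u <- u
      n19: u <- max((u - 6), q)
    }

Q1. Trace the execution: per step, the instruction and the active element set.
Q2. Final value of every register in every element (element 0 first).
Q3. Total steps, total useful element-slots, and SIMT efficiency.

step 0: u <- (min(element, 1) * (u % 4)) {0,1,2,3}
step 1: q <- max(0, 9)               {0,1,2,3}
step 2: eval (u <= 1)                {0,1,2,3}
step 3: u <- (max(12, 9) + max(q, -8)) {0,1}
step 4: u <- q                       {0,1}
step 5: u <- u                       {0,1}
step 6: u <- max((element * u), (4 % 2)) {2,3}
step 7: eval ((-3 + 7) < 8)          {0,1,2,3}
step 8: q <- min((u % 2), (element + u)) {0,1,2,3}
step 9: eval (u <= 9)                {0,1,2,3}
step 10: q <- 12                      {0,1,2,3}
step 11: u <- (4 // 3)                {0,1,2,3}
step 12: u <- (min(element, u) + min(-3, u)) {0,1,2,3}

Answer: 13 steps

q: 12,12,12,12
u: -3,-2,-2,-2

steps = 13; useful = 44; efficiency = 44/52 = 11/13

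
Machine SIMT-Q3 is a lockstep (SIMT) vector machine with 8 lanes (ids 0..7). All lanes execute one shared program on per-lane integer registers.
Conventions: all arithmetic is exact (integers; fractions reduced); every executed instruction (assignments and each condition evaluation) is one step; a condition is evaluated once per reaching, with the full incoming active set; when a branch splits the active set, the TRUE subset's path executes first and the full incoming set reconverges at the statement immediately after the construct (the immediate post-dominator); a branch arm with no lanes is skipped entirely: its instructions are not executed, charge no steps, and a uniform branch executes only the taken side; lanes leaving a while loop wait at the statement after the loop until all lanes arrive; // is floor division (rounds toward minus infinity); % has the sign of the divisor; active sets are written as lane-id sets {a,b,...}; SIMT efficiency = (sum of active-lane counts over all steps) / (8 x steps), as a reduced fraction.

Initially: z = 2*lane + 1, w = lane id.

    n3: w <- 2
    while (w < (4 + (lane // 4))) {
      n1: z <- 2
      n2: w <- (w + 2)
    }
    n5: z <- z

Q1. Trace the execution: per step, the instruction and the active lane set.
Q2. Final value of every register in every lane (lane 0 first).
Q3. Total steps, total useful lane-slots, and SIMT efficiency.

step 0: w <- 2                       {0,1,2,3,4,5,6,7}
step 1: eval (w < (4 + (lane // 4))) {0,1,2,3,4,5,6,7}
step 2: z <- 2                       {0,1,2,3,4,5,6,7}
step 3: w <- (w + 2)                 {0,1,2,3,4,5,6,7}
step 4: eval (w < (4 + (lane // 4))) {0,1,2,3,4,5,6,7}
step 5: z <- 2                       {4,5,6,7}
step 6: w <- (w + 2)                 {4,5,6,7}
step 7: eval (w < (4 + (lane // 4))) {4,5,6,7}
step 8: z <- z                       {0,1,2,3,4,5,6,7}

Answer: 9 steps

z: 2,2,2,2,2,2,2,2
w: 4,4,4,4,6,6,6,6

steps = 9; useful = 60; efficiency = 60/72 = 5/6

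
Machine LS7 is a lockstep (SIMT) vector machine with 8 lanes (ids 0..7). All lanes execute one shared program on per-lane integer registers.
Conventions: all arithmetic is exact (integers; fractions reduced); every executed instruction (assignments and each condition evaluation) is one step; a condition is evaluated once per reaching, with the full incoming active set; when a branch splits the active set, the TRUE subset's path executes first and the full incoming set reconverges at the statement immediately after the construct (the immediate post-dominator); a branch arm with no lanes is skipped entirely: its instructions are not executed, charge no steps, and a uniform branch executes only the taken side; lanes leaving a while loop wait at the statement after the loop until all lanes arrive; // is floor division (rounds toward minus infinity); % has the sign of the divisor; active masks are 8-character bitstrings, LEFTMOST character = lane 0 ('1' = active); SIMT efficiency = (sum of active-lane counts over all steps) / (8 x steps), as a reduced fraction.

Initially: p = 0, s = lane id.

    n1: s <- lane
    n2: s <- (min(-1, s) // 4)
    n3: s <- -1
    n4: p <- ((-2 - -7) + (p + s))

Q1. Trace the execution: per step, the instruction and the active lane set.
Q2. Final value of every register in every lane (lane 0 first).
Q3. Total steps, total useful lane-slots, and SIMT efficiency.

step 0: s <- lane                    11111111
step 1: s <- (min(-1, s) // 4)       11111111
step 2: s <- -1                      11111111
step 3: p <- ((-2 - -7) + (p + s))   11111111

Answer: 4 steps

p: 4,4,4,4,4,4,4,4
s: -1,-1,-1,-1,-1,-1,-1,-1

steps = 4; useful = 32; efficiency = 32/32 = 1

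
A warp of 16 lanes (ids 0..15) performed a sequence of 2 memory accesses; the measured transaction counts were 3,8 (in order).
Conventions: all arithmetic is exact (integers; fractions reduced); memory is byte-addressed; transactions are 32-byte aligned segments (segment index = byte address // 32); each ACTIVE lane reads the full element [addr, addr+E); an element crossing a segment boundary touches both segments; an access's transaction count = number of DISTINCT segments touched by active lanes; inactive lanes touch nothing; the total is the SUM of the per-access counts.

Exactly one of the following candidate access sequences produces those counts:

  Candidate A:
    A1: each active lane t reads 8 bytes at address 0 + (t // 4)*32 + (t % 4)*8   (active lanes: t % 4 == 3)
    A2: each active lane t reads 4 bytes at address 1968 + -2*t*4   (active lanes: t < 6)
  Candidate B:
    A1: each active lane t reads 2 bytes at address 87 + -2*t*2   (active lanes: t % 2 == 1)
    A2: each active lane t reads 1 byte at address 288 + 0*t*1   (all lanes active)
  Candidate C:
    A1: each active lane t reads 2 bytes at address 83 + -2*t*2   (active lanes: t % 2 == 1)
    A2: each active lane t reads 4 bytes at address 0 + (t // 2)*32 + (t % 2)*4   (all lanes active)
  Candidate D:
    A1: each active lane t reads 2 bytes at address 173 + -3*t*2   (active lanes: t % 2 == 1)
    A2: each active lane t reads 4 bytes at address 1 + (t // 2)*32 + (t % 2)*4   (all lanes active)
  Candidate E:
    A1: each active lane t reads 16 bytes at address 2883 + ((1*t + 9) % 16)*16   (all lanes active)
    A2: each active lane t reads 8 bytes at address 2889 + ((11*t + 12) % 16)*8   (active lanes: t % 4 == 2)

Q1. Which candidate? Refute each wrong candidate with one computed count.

A: A1 gives 4 transactions, not 3
B: A2 gives 1 transaction, not 8
D: A1 gives 4 transactions, not 3
E: A1 gives 9 transactions, not 3
C: all counts match (3,8)

Answer: C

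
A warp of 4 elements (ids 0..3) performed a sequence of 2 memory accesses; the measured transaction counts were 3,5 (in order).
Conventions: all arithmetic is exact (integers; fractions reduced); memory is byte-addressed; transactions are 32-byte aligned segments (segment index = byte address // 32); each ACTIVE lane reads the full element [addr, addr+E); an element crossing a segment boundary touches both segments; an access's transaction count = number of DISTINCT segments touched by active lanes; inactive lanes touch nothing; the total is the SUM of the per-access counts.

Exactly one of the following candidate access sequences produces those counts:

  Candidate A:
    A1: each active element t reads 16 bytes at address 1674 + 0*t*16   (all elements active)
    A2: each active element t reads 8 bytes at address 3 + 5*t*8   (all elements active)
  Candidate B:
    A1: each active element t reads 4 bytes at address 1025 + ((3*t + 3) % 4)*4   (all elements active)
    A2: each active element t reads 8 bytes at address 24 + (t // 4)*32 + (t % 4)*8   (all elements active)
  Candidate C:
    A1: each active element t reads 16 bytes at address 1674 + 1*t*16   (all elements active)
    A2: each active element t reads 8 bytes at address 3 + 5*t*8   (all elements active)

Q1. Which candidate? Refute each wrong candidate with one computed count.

A: A1 gives 1 transaction, not 3
B: A1 gives 1 transaction, not 3
C: all counts match (3,5)

Answer: C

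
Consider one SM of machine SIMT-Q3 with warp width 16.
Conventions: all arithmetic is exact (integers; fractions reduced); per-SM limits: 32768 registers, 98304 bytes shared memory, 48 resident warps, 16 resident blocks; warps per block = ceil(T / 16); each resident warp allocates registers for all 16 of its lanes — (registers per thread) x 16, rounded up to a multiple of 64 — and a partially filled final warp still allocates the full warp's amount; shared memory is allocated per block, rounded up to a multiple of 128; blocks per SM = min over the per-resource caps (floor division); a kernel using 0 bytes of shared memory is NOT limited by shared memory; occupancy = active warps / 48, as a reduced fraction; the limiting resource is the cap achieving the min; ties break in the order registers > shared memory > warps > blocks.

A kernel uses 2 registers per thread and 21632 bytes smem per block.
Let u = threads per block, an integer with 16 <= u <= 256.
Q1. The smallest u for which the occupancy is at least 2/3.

Answer: u = 113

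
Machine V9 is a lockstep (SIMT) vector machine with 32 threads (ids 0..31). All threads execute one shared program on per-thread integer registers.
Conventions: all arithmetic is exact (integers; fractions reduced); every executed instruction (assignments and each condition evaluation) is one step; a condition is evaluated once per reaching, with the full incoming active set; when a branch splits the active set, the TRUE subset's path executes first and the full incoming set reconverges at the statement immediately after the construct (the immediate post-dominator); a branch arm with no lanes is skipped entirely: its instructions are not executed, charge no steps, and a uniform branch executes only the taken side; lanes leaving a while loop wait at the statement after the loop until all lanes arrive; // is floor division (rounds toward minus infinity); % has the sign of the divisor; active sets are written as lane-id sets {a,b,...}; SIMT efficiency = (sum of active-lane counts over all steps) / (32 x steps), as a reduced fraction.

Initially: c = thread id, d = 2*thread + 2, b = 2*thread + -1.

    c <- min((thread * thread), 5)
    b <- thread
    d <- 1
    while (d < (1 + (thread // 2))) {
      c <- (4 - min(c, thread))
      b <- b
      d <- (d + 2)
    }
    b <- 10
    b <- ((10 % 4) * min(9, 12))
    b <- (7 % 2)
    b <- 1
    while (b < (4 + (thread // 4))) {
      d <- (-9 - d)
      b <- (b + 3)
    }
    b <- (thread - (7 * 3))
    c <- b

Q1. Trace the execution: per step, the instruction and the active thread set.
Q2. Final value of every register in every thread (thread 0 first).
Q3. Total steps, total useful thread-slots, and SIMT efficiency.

step 0: c <- min((thread * thread), 5) {0,1,2,3,4,5,6,7,8,9,10,11,12,13,14,15,16,17,18,19,20,21,22,23,24,25,26,27,28,29,30,31}
step 1: b <- thread                  {0,1,2,3,4,5,6,7,8,9,10,11,12,13,14,15,16,17,18,19,20,21,22,23,24,25,26,27,28,29,30,31}
step 2: d <- 1                       {0,1,2,3,4,5,6,7,8,9,10,11,12,13,14,15,16,17,18,19,20,21,22,23,24,25,26,27,28,29,30,31}
step 3: eval (d < (1 + (thread // 2))) {0,1,2,3,4,5,6,7,8,9,10,11,12,13,14,15,16,17,18,19,20,21,22,23,24,25,26,27,28,29,30,31}
step 4: c <- (4 - min(c, thread))    {2,3,4,5,6,7,8,9,10,11,12,13,14,15,16,17,18,19,20,21,22,23,24,25,26,27,28,29,30,31}
step 5: b <- b                       {2,3,4,5,6,7,8,9,10,11,12,13,14,15,16,17,18,19,20,21,22,23,24,25,26,27,28,29,30,31}
step 6: d <- (d + 2)                 {2,3,4,5,6,7,8,9,10,11,12,13,14,15,16,17,18,19,20,21,22,23,24,25,26,27,28,29,30,31}
step 7: eval (d < (1 + (thread // 2))) {2,3,4,5,6,7,8,9,10,11,12,13,14,15,16,17,18,19,20,21,22,23,24,25,26,27,28,29,30,31}
step 8: c <- (4 - min(c, thread))    {6,7,8,9,10,11,12,13,14,15,16,17,18,19,20,21,22,23,24,25,26,27,28,29,30,31}
step 9: b <- b                       {6,7,8,9,10,11,12,13,14,15,16,17,18,19,20,21,22,23,24,25,26,27,28,29,30,31}
step 10: d <- (d + 2)                 {6,7,8,9,10,11,12,13,14,15,16,17,18,19,20,21,22,23,24,25,26,27,28,29,30,31}
step 11: eval (d < (1 + (thread // 2))) {6,7,8,9,10,11,12,13,14,15,16,17,18,19,20,21,22,23,24,25,26,27,28,29,30,31}
step 12: c <- (4 - min(c, thread))    {10,11,12,13,14,15,16,17,18,19,20,21,22,23,24,25,26,27,28,29,30,31}
step 13: b <- b                       {10,11,12,13,14,15,16,17,18,19,20,21,22,23,24,25,26,27,28,29,30,31}
step 14: d <- (d + 2)                 {10,11,12,13,14,15,16,17,18,19,20,21,22,23,24,25,26,27,28,29,30,31}
step 15: eval (d < (1 + (thread // 2))) {10,11,12,13,14,15,16,17,18,19,20,21,22,23,24,25,26,27,28,29,30,31}
step 16: c <- (4 - min(c, thread))    {14,15,16,17,18,19,20,21,22,23,24,25,26,27,28,29,30,31}
step 17: b <- b                       {14,15,16,17,18,19,20,21,22,23,24,25,26,27,28,29,30,31}
step 18: d <- (d + 2)                 {14,15,16,17,18,19,20,21,22,23,24,25,26,27,28,29,30,31}
step 19: eval (d < (1 + (thread // 2))) {14,15,16,17,18,19,20,21,22,23,24,25,26,27,28,29,30,31}
step 20: c <- (4 - min(c, thread))    {18,19,20,21,22,23,24,25,26,27,28,29,30,31}
step 21: b <- b                       {18,19,20,21,22,23,24,25,26,27,28,29,30,31}
step 22: d <- (d + 2)                 {18,19,20,21,22,23,24,25,26,27,28,29,30,31}
step 23: eval (d < (1 + (thread // 2))) {18,19,20,21,22,23,24,25,26,27,28,29,30,31}
step 24: c <- (4 - min(c, thread))    {22,23,24,25,26,27,28,29,30,31}
step 25: b <- b                       {22,23,24,25,26,27,28,29,30,31}
step 26: d <- (d + 2)                 {22,23,24,25,26,27,28,29,30,31}
step 27: eval (d < (1 + (thread // 2))) {22,23,24,25,26,27,28,29,30,31}
step 28: c <- (4 - min(c, thread))    {26,27,28,29,30,31}
step 29: b <- b                       {26,27,28,29,30,31}
step 30: d <- (d + 2)                 {26,27,28,29,30,31}
step 31: eval (d < (1 + (thread // 2))) {26,27,28,29,30,31}
step 32: c <- (4 - min(c, thread))    {30,31}
step 33: b <- b                       {30,31}
step 34: d <- (d + 2)                 {30,31}
step 35: eval (d < (1 + (thread // 2))) {30,31}
step 36: b <- 10                      {0,1,2,3,4,5,6,7,8,9,10,11,12,13,14,15,16,17,18,19,20,21,22,23,24,25,26,27,28,29,30,31}
step 37: b <- ((10 % 4) * min(9, 12)) {0,1,2,3,4,5,6,7,8,9,10,11,12,13,14,15,16,17,18,19,20,21,22,23,24,25,26,27,28,29,30,31}
step 38: b <- (7 % 2)                 {0,1,2,3,4,5,6,7,8,9,10,11,12,13,14,15,16,17,18,19,20,21,22,23,24,25,26,27,28,29,30,31}
step 39: b <- 1                       {0,1,2,3,4,5,6,7,8,9,10,11,12,13,14,15,16,17,18,19,20,21,22,23,24,25,26,27,28,29,30,31}
step 40: eval (b < (4 + (thread // 4))) {0,1,2,3,4,5,6,7,8,9,10,11,12,13,14,15,16,17,18,19,20,21,22,23,24,25,26,27,28,29,30,31}
step 41: d <- (-9 - d)                {0,1,2,3,4,5,6,7,8,9,10,11,12,13,14,15,16,17,18,19,20,21,22,23,24,25,26,27,28,29,30,31}
step 42: b <- (b + 3)                 {0,1,2,3,4,5,6,7,8,9,10,11,12,13,14,15,16,17,18,19,20,21,22,23,24,25,26,27,28,29,30,31}
step 43: eval (b < (4 + (thread // 4))) {0,1,2,3,4,5,6,7,8,9,10,11,12,13,14,15,16,17,18,19,20,21,22,23,24,25,26,27,28,29,30,31}
step 44: d <- (-9 - d)                {4,5,6,7,8,9,10,11,12,13,14,15,16,17,18,19,20,21,22,23,24,25,26,27,28,29,30,31}
step 45: b <- (b + 3)                 {4,5,6,7,8,9,10,11,12,13,14,15,16,17,18,19,20,21,22,23,24,25,26,27,28,29,30,31}
step 46: eval (b < (4 + (thread // 4))) {4,5,6,7,8,9,10,11,12,13,14,15,16,17,18,19,20,21,22,23,24,25,26,27,28,29,30,31}
step 47: d <- (-9 - d)                {16,17,18,19,20,21,22,23,24,25,26,27,28,29,30,31}
step 48: b <- (b + 3)                 {16,17,18,19,20,21,22,23,24,25,26,27,28,29,30,31}
step 49: eval (b < (4 + (thread // 4))) {16,17,18,19,20,21,22,23,24,25,26,27,28,29,30,31}
step 50: d <- (-9 - d)                {28,29,30,31}
step 51: b <- (b + 3)                 {28,29,30,31}
step 52: eval (b < (4 + (thread // 4))) {28,29,30,31}
step 53: b <- (thread - (7 * 3))      {0,1,2,3,4,5,6,7,8,9,10,11,12,13,14,15,16,17,18,19,20,21,22,23,24,25,26,27,28,29,30,31}
step 54: c <- b                       {0,1,2,3,4,5,6,7,8,9,10,11,12,13,14,15,16,17,18,19,20,21,22,23,24,25,26,27,28,29,30,31}

Answer: 55 steps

c: -21,-20,-19,-18,-17,-16,-15,-14,-13,-12,-11,-10,-9,-8,-7,-6,-5,-4,-3,-2,-1,0,1,2,3,4,5,6,7,8,9,10
d: -10,-10,-12,-12,3,3,5,5,5,5,7,7,7,7,9,9,-18,-18,-20,-20,-20,-20,-22,-22,-22,-22,-24,-24,15,15,17,17
b: -21,-20,-19,-18,-17,-16,-15,-14,-13,-12,-11,-10,-9,-8,-7,-6,-5,-4,-3,-2,-1,0,1,2,3,4,5,6,7,8,9,10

steps = 55; useful = 1104; efficiency = 1104/1760 = 69/110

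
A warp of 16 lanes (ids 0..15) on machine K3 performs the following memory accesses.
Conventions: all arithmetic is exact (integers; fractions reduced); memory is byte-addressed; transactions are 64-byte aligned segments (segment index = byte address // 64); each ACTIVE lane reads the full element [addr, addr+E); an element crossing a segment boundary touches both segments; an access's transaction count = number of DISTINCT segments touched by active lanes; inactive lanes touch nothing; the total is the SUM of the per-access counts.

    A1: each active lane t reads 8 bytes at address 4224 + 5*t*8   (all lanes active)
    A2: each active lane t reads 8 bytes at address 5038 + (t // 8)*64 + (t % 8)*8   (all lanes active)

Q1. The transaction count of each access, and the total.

A1: 10 transactions
A2: 3 transactions

Answer: 10,3; total 13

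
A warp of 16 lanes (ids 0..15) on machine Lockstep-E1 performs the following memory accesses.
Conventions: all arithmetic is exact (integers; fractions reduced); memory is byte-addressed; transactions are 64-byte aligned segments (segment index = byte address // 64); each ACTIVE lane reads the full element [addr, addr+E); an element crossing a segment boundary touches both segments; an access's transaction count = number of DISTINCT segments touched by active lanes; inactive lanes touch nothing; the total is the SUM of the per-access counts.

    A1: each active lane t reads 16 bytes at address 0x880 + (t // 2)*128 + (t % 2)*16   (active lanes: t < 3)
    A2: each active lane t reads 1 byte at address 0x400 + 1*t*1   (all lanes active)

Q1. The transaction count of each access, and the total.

A1: 2 transactions
A2: 1 transaction

Answer: 2,1; total 3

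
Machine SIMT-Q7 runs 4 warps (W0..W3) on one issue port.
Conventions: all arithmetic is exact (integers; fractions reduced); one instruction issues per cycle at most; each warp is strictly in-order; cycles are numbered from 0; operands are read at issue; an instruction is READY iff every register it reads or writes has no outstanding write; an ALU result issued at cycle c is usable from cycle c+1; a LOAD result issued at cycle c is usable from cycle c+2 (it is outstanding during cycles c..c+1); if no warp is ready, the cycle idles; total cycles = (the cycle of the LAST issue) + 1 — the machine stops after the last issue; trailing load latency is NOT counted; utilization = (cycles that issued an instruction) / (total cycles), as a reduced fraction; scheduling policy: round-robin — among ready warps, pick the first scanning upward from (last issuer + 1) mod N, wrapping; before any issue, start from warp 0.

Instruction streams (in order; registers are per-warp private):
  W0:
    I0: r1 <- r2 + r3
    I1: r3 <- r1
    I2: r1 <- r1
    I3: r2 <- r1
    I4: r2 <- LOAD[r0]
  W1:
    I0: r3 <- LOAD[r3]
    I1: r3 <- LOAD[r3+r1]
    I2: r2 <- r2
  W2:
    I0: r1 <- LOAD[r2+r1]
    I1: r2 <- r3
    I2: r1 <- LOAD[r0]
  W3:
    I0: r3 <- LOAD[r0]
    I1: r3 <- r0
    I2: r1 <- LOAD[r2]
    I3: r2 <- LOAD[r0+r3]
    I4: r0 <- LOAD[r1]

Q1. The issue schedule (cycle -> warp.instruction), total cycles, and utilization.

cycle 0: W0.I0
cycle 1: W1.I0
cycle 2: W2.I0
cycle 3: W3.I0
cycle 4: W0.I1
cycle 5: W1.I1
cycle 6: W2.I1
cycle 7: W3.I1
cycle 8: W0.I2
cycle 9: W1.I2
cycle 10: W2.I2
cycle 11: W3.I2
cycle 12: W0.I3
cycle 13: W3.I3
cycle 14: W0.I4
cycle 15: W3.I4

Answer: 16 cycles, utilization 1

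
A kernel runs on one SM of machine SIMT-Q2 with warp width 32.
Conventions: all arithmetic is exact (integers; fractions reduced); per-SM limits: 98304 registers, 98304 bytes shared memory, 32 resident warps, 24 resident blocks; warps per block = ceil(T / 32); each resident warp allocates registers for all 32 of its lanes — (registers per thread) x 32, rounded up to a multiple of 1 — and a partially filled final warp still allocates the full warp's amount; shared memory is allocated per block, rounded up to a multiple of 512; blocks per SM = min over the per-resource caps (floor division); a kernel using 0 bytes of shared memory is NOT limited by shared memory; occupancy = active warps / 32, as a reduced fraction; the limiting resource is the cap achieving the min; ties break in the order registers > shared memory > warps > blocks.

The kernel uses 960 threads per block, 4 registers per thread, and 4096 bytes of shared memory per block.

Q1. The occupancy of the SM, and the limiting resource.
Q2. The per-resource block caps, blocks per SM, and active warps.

Answer: occupancy 15/16, limited by warps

registers: 25 blocks
shared memory: 24 blocks
warps: 1 block
blocks: 24 blocks

Answer: 1 block, 30 active warps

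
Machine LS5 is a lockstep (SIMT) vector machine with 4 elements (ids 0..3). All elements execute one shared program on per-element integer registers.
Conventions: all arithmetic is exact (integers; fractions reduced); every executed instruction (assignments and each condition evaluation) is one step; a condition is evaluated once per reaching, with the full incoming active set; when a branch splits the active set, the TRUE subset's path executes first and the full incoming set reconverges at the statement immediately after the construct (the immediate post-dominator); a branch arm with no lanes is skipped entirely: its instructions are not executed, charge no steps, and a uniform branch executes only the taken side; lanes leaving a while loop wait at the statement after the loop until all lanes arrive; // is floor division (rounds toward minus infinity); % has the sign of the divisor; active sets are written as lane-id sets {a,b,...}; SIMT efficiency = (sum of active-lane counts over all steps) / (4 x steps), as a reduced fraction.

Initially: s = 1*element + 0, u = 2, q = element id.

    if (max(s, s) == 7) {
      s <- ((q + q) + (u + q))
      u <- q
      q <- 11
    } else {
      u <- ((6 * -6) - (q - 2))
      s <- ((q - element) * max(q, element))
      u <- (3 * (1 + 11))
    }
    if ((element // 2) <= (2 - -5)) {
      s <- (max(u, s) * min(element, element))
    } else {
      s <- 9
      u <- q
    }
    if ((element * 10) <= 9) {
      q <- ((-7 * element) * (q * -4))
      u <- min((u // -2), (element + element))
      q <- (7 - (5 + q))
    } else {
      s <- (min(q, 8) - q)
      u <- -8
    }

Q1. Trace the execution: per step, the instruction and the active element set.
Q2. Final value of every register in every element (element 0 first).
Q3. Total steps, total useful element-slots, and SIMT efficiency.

step 0: eval (max(s, s) == 7)        {0,1,2,3}
step 1: u <- ((6 * -6) - (q - 2))    {0,1,2,3}
step 2: s <- ((q - element) * max(q, element)) {0,1,2,3}
step 3: u <- (3 * (1 + 11))          {0,1,2,3}
step 4: eval ((element // 2) <= (2 - -5)) {0,1,2,3}
step 5: s <- (max(u, s) * min(element, element)) {0,1,2,3}
step 6: eval ((element * 10) <= 9)   {0,1,2,3}
step 7: q <- ((-7 * element) * (q * -4)) {0}
step 8: u <- min((u // -2), (element + element)) {0}
step 9: q <- (7 - (5 + q))           {0}
step 10: s <- (min(q, 8) - q)         {1,2,3}
step 11: u <- -8                      {1,2,3}

Answer: 12 steps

s: 0,0,0,0
u: -18,-8,-8,-8
q: 2,1,2,3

steps = 12; useful = 37; efficiency = 37/48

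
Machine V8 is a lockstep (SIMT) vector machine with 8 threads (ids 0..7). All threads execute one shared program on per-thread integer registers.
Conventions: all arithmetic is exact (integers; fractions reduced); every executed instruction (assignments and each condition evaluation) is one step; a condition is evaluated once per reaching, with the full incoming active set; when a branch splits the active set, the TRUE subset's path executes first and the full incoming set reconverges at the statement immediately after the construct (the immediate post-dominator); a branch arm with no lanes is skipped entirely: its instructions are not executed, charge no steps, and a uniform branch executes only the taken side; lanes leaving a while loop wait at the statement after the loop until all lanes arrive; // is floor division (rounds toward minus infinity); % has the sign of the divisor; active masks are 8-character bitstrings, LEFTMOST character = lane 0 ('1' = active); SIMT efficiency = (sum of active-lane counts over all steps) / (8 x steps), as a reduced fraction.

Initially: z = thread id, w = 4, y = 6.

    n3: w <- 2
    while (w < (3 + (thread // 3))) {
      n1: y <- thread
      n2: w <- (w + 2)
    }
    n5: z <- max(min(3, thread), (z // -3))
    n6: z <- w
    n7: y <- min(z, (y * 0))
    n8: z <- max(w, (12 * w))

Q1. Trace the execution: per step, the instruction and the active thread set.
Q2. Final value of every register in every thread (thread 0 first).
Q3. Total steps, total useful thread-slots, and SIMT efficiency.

step 0: w <- 2                       11111111
step 1: eval (w < (3 + (thread // 3))) 11111111
step 2: y <- thread                  11111111
step 3: w <- (w + 2)                 11111111
step 4: eval (w < (3 + (thread // 3))) 11111111
step 5: y <- thread                  00000011
step 6: w <- (w + 2)                 00000011
step 7: eval (w < (3 + (thread // 3))) 00000011
step 8: z <- max(min(3, thread), (z // -3)) 11111111
step 9: z <- w                       11111111
step 10: y <- min(z, (y * 0))         11111111
step 11: z <- max(w, (12 * w))        11111111

Answer: 12 steps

z: 48,48,48,48,48,48,72,72
w: 4,4,4,4,4,4,6,6
y: 0,0,0,0,0,0,0,0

steps = 12; useful = 78; efficiency = 78/96 = 13/16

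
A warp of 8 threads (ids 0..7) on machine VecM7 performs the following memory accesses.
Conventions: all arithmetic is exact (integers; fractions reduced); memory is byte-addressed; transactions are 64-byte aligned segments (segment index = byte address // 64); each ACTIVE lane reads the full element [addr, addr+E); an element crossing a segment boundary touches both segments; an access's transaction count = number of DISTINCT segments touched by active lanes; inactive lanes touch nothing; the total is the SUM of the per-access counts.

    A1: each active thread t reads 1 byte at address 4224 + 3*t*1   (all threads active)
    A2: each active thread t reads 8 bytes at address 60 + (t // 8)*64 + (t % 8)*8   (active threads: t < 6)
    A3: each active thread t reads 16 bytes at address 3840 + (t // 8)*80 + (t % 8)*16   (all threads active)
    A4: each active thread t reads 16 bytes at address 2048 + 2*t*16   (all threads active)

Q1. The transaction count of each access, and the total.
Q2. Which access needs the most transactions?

A1: 1 transaction
A2: 2 transactions
A3: 2 transactions
A4: 4 transactions

Answer: 1,2,2,4; total 9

Answer: A4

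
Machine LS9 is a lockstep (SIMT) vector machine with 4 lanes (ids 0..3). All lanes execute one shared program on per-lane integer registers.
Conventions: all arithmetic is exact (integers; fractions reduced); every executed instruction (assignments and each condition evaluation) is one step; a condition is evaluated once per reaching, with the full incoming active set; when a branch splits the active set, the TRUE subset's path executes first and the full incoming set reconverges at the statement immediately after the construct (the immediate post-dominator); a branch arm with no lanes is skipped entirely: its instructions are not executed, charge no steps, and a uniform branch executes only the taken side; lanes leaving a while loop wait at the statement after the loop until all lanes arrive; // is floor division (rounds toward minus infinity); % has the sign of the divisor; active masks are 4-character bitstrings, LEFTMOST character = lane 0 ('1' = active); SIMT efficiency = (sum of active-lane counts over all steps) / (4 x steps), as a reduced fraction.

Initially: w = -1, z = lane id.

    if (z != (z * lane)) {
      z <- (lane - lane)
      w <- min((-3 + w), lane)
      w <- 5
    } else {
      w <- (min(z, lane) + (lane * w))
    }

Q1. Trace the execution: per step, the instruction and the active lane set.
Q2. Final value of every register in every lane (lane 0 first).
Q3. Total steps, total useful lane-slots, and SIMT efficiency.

step 0: eval (z != (z * lane))       1111
step 1: z <- (lane - lane)           0011
step 2: w <- min((-3 + w), lane)     0011
step 3: w <- 5                       0011
step 4: w <- (min(z, lane) + (lane * w)) 1100

Answer: 5 steps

w: 0,0,5,5
z: 0,1,0,0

steps = 5; useful = 12; efficiency = 12/20 = 3/5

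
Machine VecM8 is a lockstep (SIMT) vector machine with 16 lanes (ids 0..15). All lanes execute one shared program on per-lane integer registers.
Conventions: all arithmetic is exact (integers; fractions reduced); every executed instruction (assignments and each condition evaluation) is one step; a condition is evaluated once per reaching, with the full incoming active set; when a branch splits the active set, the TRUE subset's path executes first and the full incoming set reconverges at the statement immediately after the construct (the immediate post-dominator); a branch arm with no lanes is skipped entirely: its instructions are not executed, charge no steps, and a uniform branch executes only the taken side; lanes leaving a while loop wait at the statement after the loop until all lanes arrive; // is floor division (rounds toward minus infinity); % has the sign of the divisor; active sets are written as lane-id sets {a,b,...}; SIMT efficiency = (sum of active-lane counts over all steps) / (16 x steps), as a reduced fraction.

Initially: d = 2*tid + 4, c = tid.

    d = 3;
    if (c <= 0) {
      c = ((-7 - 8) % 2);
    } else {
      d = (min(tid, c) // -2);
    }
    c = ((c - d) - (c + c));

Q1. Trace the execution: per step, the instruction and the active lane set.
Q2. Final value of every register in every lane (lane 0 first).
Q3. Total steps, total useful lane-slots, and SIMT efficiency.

step 0: d <- 3                       {0,1,2,3,4,5,6,7,8,9,10,11,12,13,14,15}
step 1: eval (c <= 0)                {0,1,2,3,4,5,6,7,8,9,10,11,12,13,14,15}
step 2: c <- ((-7 - 8) % 2)          {0}
step 3: d <- (min(tid, c) // -2)     {1,2,3,4,5,6,7,8,9,10,11,12,13,14,15}
step 4: c <- ((c - d) - (c + c))     {0,1,2,3,4,5,6,7,8,9,10,11,12,13,14,15}

Answer: 5 steps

d: 3,-1,-1,-2,-2,-3,-3,-4,-4,-5,-5,-6,-6,-7,-7,-8
c: -4,0,-1,-1,-2,-2,-3,-3,-4,-4,-5,-5,-6,-6,-7,-7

steps = 5; useful = 64; efficiency = 64/80 = 4/5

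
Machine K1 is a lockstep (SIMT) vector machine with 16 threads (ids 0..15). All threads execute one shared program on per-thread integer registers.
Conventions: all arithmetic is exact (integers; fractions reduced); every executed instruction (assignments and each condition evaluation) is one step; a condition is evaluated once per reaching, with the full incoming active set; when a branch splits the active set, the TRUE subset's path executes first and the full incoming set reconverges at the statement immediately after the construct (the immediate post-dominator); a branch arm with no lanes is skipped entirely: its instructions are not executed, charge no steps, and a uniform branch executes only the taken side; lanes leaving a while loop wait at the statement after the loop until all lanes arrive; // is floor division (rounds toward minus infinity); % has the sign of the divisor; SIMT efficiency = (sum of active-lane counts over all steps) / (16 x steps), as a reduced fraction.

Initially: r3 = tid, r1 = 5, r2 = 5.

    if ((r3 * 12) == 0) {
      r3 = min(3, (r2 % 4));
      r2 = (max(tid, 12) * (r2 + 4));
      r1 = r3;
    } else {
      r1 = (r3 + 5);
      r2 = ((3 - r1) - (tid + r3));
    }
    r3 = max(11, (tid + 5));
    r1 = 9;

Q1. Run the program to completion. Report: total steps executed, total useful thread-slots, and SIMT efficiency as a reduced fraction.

Answer: 8 steps, 81 useful, 81/128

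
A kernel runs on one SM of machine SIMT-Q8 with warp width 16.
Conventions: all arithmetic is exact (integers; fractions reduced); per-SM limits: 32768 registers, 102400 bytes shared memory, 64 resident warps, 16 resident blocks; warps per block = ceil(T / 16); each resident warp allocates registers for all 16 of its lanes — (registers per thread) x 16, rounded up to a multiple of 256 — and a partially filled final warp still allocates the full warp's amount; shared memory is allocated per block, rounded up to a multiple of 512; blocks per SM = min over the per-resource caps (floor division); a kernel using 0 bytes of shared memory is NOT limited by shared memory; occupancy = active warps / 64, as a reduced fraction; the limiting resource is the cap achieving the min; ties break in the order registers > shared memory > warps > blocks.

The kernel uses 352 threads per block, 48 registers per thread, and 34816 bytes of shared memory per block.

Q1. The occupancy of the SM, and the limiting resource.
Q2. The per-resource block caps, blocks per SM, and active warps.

Answer: occupancy 11/32, limited by registers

registers: 1 block
shared memory: 2 blocks
warps: 2 blocks
blocks: 16 blocks

Answer: 1 block, 22 active warps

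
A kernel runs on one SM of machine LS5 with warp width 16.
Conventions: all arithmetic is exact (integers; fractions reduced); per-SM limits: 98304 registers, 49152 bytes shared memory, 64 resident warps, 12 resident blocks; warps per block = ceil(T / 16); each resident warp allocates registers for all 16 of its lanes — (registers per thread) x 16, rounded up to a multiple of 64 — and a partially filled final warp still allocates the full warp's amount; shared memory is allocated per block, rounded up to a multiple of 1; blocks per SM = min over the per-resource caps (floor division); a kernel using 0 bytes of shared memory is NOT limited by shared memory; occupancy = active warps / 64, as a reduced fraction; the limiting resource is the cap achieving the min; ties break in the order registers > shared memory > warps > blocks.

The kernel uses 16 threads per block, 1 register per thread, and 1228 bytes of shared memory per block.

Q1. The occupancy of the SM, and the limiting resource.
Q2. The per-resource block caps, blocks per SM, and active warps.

Answer: occupancy 3/16, limited by blocks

registers: 1536 blocks
shared memory: 40 blocks
warps: 64 blocks
blocks: 12 blocks

Answer: 12 blocks, 12 active warps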